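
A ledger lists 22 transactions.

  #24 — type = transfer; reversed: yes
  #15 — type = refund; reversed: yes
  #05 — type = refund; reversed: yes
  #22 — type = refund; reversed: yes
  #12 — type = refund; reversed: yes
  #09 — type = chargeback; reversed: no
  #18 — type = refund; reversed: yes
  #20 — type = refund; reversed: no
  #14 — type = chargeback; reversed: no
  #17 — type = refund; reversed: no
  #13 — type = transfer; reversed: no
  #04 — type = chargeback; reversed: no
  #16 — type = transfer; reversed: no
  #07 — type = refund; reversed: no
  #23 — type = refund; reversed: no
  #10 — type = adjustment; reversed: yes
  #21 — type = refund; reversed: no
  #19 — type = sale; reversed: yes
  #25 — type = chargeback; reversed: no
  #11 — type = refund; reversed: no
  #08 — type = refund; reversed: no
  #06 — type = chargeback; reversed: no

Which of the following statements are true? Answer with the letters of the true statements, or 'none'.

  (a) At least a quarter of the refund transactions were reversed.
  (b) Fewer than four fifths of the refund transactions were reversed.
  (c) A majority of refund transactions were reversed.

(a), (b)

|A| = 12, |A ∩ B| = 5, |A ∖ B| = 7.
(a) |A ∩ B| / |A| ≥ 1/4: holds.
(b) |A ∩ B| / |A| < 4/5: holds.
(c) |A ∩ B| > |A ∖ B|: fails.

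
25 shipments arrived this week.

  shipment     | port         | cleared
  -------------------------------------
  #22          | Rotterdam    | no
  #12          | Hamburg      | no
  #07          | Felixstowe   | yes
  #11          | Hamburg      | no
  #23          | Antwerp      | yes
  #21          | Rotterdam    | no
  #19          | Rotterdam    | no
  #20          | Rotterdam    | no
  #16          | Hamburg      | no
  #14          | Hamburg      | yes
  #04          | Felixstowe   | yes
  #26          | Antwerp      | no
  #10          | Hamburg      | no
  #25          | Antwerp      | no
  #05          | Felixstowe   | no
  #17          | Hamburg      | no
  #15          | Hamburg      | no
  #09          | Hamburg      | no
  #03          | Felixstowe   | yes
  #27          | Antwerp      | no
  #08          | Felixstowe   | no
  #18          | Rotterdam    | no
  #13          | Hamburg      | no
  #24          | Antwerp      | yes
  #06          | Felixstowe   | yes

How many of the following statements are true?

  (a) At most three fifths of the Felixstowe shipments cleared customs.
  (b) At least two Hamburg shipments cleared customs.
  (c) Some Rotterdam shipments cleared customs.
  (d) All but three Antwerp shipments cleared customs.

(a) Felixstowe: |A| = 6, |A ∩ B| = 4; needs |A ∩ B| / |A| ≤ 3/5 — false.
(b) Hamburg: |A| = 9, |A ∩ B| = 1; needs |A ∩ B| ≥ 2 — false.
(c) Rotterdam: |A| = 5, |A ∩ B| = 0; needs A ∩ B ≠ ∅ (|A ∩ B| ≥ 1) — false.
(d) Antwerp: |A| = 5, |A ∩ B| = 2; needs |A ∖ B| = 3 — true.

1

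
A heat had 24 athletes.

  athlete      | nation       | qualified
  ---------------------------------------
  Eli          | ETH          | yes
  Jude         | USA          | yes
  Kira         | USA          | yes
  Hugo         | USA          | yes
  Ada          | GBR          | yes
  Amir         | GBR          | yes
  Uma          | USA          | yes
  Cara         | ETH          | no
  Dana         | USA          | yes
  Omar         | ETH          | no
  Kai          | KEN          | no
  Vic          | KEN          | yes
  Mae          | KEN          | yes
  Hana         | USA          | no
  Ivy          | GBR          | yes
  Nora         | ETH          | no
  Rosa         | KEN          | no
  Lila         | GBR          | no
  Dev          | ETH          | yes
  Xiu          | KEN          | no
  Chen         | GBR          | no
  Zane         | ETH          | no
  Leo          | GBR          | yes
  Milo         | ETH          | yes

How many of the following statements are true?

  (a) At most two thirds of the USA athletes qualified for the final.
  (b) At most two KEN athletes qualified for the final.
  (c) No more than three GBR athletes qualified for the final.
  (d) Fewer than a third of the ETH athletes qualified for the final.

(a) USA: |A| = 6, |A ∩ B| = 5; needs |A ∩ B| / |A| ≤ 2/3 — false.
(b) KEN: |A| = 5, |A ∩ B| = 2; needs |A ∩ B| ≤ 2 — true.
(c) GBR: |A| = 6, |A ∩ B| = 4; needs |A ∩ B| ≤ 3 — false.
(d) ETH: |A| = 7, |A ∩ B| = 3; needs |A ∩ B| / |A| < 1/3 — false.

1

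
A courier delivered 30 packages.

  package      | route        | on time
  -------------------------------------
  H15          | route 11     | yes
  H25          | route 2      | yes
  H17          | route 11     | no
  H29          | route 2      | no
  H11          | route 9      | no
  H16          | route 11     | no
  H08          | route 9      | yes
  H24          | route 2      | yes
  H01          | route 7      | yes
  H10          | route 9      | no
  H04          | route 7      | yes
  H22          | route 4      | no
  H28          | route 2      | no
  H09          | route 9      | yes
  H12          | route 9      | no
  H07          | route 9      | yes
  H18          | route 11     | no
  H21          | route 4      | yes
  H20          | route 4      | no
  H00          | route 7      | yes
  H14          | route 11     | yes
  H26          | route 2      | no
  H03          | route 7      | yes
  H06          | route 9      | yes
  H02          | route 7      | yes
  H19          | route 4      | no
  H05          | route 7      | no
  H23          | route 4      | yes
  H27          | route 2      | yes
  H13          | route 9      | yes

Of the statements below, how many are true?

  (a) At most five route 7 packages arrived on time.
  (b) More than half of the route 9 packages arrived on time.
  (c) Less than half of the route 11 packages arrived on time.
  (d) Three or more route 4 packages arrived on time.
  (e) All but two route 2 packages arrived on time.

(a) route 7: |A| = 6, |A ∩ B| = 5; needs |A ∩ B| ≤ 5 — true.
(b) route 9: |A| = 8, |A ∩ B| = 5; needs |A ∩ B| > |A ∖ B| — true.
(c) route 11: |A| = 5, |A ∩ B| = 2; needs |A ∩ B| < |A ∖ B| — true.
(d) route 4: |A| = 5, |A ∩ B| = 2; needs |A ∩ B| ≥ 3 — false.
(e) route 2: |A| = 6, |A ∩ B| = 3; needs |A ∖ B| = 2 — false.

3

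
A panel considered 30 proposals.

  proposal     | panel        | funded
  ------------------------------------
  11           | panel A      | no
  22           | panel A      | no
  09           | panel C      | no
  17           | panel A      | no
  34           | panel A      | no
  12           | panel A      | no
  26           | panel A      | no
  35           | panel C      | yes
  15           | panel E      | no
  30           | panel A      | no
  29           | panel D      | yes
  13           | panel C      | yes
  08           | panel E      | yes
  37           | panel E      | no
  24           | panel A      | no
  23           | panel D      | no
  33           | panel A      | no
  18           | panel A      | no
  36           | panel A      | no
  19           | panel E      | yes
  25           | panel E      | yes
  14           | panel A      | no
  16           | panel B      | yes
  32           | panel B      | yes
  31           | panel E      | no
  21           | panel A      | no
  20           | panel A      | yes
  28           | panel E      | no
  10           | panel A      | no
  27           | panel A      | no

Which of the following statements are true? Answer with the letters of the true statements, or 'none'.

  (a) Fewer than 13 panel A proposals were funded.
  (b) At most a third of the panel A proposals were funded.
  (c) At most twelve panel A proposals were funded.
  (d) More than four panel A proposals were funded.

|A| = 16, |A ∩ B| = 1, |A ∖ B| = 15.
(a) |A ∩ B| < 13: holds.
(b) |A ∩ B| / |A| ≤ 1/3: holds.
(c) |A ∩ B| ≤ 12: holds.
(d) |A ∩ B| > 4: fails.

(a), (b), (c)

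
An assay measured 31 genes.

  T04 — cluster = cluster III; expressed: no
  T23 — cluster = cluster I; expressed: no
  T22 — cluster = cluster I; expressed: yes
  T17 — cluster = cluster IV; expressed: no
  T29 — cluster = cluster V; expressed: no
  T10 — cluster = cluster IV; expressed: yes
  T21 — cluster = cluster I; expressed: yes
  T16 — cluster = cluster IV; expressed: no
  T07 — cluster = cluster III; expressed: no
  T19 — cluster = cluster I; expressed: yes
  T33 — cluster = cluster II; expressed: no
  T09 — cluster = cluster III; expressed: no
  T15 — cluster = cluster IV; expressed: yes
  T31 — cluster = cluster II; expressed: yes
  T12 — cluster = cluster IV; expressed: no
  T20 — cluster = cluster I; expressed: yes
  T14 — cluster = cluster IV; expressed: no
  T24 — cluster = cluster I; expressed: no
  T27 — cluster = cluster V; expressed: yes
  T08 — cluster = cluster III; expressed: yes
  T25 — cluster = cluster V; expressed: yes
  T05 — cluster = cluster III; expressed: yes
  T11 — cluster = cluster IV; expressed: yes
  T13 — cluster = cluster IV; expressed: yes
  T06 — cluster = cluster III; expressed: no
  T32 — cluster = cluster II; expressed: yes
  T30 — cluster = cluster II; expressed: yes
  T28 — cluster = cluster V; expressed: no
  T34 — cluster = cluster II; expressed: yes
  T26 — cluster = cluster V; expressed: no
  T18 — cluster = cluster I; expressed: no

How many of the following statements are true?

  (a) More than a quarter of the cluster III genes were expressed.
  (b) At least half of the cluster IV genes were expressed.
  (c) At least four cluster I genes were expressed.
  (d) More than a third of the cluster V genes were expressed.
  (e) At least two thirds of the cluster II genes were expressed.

5

(a) cluster III: |A| = 6, |A ∩ B| = 2; needs |A ∩ B| / |A| > 1/4 — true.
(b) cluster IV: |A| = 8, |A ∩ B| = 4; needs |A ∩ B| ≥ |A ∖ B| — true.
(c) cluster I: |A| = 7, |A ∩ B| = 4; needs |A ∩ B| ≥ 4 — true.
(d) cluster V: |A| = 5, |A ∩ B| = 2; needs |A ∩ B| / |A| > 1/3 — true.
(e) cluster II: |A| = 5, |A ∩ B| = 4; needs |A ∩ B| / |A| ≥ 2/3 — true.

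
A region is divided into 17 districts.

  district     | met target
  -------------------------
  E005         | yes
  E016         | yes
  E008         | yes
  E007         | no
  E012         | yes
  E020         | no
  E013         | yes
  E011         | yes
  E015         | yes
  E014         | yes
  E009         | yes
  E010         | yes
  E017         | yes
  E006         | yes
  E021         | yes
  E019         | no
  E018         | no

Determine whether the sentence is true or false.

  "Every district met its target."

'Every district met its target' holds iff A ⊆ B, i.e. every element of A is in B (|A ∖ B| = 0).
|A| = 17, |A ∩ B| = 13, |A ∖ B| = 4.
So the statement is false.

False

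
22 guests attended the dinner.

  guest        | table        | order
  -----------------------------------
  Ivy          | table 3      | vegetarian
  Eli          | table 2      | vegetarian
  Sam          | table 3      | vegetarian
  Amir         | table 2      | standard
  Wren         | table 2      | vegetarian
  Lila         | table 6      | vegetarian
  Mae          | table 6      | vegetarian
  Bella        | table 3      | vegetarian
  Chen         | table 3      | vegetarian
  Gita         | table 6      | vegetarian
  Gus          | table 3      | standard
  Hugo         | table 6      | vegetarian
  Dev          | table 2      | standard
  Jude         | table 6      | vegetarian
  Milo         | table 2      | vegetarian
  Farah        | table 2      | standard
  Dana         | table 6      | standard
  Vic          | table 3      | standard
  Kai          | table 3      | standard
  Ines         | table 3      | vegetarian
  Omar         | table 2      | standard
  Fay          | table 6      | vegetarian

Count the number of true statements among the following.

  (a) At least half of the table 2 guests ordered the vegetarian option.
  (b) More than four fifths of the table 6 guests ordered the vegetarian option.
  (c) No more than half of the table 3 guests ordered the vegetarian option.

(a) table 2: |A| = 7, |A ∩ B| = 3; needs |A ∩ B| ≥ |A ∖ B| — false.
(b) table 6: |A| = 7, |A ∩ B| = 6; needs |A ∩ B| / |A| > 4/5 — true.
(c) table 3: |A| = 8, |A ∩ B| = 5; needs |A ∩ B| ≤ |A ∖ B| — false.

1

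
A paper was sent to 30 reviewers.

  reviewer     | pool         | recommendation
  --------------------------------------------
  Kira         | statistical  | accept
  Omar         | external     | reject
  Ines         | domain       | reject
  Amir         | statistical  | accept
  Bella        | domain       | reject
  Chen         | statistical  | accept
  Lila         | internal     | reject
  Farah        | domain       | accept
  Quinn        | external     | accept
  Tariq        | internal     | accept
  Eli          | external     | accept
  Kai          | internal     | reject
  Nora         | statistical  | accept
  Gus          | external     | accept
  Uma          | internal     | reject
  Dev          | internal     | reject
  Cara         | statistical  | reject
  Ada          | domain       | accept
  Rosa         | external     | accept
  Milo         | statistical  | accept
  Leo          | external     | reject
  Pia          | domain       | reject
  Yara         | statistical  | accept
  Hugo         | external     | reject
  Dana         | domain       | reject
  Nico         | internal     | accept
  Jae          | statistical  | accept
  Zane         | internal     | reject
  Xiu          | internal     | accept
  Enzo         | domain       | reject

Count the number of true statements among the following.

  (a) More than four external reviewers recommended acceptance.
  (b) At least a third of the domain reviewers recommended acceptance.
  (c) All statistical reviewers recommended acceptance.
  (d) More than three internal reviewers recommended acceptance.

0

(a) external: |A| = 7, |A ∩ B| = 4; needs |A ∩ B| > 4 — false.
(b) domain: |A| = 7, |A ∩ B| = 2; needs |A ∩ B| / |A| ≥ 1/3 — false.
(c) statistical: |A| = 8, |A ∩ B| = 7; needs A ⊆ B, i.e. every element of A is in B (|A ∖ B| = 0) — false.
(d) internal: |A| = 8, |A ∩ B| = 3; needs |A ∩ B| > 3 — false.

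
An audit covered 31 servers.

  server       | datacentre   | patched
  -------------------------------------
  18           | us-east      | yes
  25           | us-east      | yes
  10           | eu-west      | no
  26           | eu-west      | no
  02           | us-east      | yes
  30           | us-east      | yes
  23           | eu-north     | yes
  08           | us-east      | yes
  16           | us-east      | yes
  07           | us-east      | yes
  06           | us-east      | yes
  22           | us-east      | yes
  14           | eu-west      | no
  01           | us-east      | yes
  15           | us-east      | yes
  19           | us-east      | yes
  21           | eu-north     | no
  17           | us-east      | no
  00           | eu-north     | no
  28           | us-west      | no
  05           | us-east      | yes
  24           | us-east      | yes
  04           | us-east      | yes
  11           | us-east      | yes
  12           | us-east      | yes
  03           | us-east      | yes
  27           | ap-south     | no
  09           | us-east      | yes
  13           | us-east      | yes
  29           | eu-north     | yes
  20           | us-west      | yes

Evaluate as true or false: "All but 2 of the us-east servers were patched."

Truth condition: |A ∖ B| = 2.
|A| = 21, |A ∩ B| = 20, |A ∖ B| = 1.
|A ∖ B| = 1, so the statement is false.

False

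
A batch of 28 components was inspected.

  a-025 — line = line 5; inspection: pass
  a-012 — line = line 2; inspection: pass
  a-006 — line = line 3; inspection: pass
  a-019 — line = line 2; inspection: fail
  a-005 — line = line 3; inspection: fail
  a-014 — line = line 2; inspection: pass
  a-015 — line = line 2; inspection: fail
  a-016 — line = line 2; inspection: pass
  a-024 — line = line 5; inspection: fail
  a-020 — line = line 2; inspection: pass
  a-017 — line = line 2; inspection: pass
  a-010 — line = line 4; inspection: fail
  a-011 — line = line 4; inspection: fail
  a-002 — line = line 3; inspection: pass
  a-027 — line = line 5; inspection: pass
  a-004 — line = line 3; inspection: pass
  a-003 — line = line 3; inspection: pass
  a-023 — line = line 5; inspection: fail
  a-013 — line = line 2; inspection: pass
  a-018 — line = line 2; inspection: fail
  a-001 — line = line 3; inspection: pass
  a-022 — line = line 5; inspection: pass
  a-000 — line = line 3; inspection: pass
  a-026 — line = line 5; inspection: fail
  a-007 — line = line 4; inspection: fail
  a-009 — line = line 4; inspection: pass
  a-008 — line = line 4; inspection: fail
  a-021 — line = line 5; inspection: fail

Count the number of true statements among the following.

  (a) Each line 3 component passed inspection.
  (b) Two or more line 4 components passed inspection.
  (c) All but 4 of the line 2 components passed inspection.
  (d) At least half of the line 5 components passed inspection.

0

(a) line 3: |A| = 7, |A ∩ B| = 6; needs A ⊆ B, i.e. every element of A is in B (|A ∖ B| = 0) — false.
(b) line 4: |A| = 5, |A ∩ B| = 1; needs |A ∩ B| ≥ 2 — false.
(c) line 2: |A| = 9, |A ∩ B| = 6; needs |A ∖ B| = 4 — false.
(d) line 5: |A| = 7, |A ∩ B| = 3; needs |A ∩ B| ≥ |A ∖ B| — false.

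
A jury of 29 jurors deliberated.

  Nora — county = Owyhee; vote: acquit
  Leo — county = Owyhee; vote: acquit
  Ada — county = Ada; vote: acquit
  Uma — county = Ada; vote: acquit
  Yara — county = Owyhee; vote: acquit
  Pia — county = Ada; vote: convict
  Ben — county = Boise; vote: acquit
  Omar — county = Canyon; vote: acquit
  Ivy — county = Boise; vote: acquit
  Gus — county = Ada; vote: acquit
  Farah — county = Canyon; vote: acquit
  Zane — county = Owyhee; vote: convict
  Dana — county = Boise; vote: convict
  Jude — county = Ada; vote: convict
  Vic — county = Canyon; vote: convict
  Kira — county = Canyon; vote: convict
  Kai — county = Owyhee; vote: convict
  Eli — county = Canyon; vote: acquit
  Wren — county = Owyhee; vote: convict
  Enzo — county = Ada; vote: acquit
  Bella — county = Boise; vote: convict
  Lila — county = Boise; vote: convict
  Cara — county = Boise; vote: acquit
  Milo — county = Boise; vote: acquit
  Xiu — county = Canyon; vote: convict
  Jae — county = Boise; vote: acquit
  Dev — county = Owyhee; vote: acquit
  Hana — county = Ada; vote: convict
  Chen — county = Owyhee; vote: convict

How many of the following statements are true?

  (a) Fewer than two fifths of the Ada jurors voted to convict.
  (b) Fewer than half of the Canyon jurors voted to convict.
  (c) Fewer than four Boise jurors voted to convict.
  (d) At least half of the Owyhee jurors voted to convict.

2

(a) Ada: |A| = 7, |A ∩ B| = 3; needs |A ∩ B| / |A| < 2/5 — false.
(b) Canyon: |A| = 6, |A ∩ B| = 3; needs |A ∩ B| < |A ∖ B| — false.
(c) Boise: |A| = 8, |A ∩ B| = 3; needs |A ∩ B| < 4 — true.
(d) Owyhee: |A| = 8, |A ∩ B| = 4; needs |A ∩ B| ≥ |A ∖ B| — true.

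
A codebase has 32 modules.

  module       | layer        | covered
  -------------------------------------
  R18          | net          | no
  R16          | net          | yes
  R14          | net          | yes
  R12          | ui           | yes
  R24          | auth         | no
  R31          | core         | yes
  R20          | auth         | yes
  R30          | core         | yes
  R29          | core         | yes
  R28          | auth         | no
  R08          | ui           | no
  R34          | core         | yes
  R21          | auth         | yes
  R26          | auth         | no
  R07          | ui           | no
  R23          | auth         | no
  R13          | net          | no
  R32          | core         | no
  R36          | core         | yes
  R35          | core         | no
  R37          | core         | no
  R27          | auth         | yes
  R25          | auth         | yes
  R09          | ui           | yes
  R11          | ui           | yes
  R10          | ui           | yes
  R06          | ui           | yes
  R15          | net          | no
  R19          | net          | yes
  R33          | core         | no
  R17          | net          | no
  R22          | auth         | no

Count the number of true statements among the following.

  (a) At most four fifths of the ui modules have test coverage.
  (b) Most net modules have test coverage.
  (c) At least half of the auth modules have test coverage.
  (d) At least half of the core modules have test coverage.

(a) ui: |A| = 7, |A ∩ B| = 5; needs |A ∩ B| / |A| ≤ 4/5 — true.
(b) net: |A| = 7, |A ∩ B| = 3; needs |A ∩ B| > |A ∖ B| — false.
(c) auth: |A| = 9, |A ∩ B| = 4; needs |A ∩ B| ≥ |A ∖ B| — false.
(d) core: |A| = 9, |A ∩ B| = 5; needs |A ∩ B| ≥ |A ∖ B| — true.

2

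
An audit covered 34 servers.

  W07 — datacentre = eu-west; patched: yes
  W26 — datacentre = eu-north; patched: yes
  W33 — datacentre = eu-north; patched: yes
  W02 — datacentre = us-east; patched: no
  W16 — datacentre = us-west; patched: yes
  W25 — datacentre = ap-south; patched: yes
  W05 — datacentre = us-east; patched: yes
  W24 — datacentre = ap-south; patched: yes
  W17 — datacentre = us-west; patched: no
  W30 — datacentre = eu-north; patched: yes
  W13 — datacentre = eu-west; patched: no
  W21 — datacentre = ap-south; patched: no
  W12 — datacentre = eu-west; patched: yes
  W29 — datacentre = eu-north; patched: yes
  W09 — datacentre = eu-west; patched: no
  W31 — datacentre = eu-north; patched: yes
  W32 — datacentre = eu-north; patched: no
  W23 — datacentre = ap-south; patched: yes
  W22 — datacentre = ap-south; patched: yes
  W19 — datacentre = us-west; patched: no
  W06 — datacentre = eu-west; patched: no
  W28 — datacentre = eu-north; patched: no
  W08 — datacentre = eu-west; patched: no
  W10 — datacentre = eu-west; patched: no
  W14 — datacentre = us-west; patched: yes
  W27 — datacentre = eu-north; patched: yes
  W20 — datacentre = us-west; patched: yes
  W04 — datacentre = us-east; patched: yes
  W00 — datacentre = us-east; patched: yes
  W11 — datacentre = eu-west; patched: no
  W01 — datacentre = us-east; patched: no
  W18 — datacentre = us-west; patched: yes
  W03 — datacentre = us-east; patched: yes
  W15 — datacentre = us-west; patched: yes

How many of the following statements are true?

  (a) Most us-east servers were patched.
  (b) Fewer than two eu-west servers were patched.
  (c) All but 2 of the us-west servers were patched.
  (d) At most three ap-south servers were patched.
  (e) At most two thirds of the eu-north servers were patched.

(a) us-east: |A| = 6, |A ∩ B| = 4; needs |A ∩ B| > |A ∖ B| — true.
(b) eu-west: |A| = 8, |A ∩ B| = 2; needs |A ∩ B| < 2 — false.
(c) us-west: |A| = 7, |A ∩ B| = 5; needs |A ∖ B| = 2 — true.
(d) ap-south: |A| = 5, |A ∩ B| = 4; needs |A ∩ B| ≤ 3 — false.
(e) eu-north: |A| = 8, |A ∩ B| = 6; needs |A ∩ B| / |A| ≤ 2/3 — false.

2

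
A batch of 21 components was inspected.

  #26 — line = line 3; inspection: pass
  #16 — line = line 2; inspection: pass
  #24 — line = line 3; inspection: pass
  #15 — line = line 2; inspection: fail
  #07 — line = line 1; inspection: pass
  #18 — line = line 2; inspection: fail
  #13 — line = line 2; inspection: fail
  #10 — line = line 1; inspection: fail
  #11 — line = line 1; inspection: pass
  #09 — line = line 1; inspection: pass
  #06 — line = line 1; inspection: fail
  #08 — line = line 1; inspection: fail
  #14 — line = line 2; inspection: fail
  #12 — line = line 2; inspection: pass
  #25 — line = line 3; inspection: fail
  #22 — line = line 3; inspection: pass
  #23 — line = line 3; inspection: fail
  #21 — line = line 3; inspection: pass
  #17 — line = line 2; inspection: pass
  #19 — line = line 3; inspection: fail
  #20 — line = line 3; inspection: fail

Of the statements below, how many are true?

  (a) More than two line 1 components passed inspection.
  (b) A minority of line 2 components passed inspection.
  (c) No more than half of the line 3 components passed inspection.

(a) line 1: |A| = 6, |A ∩ B| = 3; needs |A ∩ B| > 2 — true.
(b) line 2: |A| = 7, |A ∩ B| = 3; needs |A ∩ B| < |A ∖ B| — true.
(c) line 3: |A| = 8, |A ∩ B| = 4; needs |A ∩ B| ≤ |A ∖ B| — true.

3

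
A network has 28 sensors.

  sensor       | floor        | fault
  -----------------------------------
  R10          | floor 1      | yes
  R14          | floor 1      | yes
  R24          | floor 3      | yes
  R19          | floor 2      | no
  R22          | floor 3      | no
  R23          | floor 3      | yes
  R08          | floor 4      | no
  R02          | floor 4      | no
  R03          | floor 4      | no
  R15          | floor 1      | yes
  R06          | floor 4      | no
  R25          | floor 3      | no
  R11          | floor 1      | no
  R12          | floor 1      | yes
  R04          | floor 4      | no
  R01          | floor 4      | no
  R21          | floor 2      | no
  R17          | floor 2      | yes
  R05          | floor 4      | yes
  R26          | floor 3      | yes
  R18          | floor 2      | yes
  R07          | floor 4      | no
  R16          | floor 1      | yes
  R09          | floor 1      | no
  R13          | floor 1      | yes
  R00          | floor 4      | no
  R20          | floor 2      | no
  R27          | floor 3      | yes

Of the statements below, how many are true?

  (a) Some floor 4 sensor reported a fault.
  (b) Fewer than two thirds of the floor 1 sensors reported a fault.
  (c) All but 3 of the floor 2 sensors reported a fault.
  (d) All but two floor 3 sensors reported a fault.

3

(a) floor 4: |A| = 9, |A ∩ B| = 1; needs A ∩ B ≠ ∅ (|A ∩ B| ≥ 1) — true.
(b) floor 1: |A| = 8, |A ∩ B| = 6; needs |A ∩ B| / |A| < 2/3 — false.
(c) floor 2: |A| = 5, |A ∩ B| = 2; needs |A ∖ B| = 3 — true.
(d) floor 3: |A| = 6, |A ∩ B| = 4; needs |A ∖ B| = 2 — true.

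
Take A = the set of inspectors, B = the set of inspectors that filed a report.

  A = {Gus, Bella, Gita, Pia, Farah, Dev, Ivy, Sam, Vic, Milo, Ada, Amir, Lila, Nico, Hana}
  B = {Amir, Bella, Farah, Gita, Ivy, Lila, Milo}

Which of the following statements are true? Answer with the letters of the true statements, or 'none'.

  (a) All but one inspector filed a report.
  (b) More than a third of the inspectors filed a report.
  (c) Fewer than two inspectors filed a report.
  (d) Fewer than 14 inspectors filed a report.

|A| = 15, |A ∩ B| = 7, |A ∖ B| = 8.
(a) |A ∖ B| = 1: fails.
(b) |A ∩ B| / |A| > 1/3: holds.
(c) |A ∩ B| < 2: fails.
(d) |A ∩ B| < 14: holds.

(b), (d)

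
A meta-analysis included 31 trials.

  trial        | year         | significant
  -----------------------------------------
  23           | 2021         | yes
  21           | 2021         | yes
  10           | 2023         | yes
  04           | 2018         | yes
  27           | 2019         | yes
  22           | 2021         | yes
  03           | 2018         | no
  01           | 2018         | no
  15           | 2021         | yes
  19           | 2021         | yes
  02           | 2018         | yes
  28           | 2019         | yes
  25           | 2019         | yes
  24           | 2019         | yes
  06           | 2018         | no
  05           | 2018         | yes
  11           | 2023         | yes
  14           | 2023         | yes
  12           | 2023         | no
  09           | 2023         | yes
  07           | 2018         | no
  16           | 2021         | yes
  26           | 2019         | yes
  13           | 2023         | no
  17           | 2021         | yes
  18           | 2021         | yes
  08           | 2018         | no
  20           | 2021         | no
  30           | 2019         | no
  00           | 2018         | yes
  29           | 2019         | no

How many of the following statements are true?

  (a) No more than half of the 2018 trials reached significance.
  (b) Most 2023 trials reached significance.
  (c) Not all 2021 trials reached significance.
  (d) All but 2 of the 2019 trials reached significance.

(a) 2018: |A| = 9, |A ∩ B| = 4; needs |A ∩ B| ≤ |A ∖ B| — true.
(b) 2023: |A| = 6, |A ∩ B| = 4; needs |A ∩ B| > |A ∖ B| — true.
(c) 2021: |A| = 9, |A ∩ B| = 8; needs A ⊄ B (|A ∖ B| ≥ 1) — true.
(d) 2019: |A| = 7, |A ∩ B| = 5; needs |A ∖ B| = 2 — true.

4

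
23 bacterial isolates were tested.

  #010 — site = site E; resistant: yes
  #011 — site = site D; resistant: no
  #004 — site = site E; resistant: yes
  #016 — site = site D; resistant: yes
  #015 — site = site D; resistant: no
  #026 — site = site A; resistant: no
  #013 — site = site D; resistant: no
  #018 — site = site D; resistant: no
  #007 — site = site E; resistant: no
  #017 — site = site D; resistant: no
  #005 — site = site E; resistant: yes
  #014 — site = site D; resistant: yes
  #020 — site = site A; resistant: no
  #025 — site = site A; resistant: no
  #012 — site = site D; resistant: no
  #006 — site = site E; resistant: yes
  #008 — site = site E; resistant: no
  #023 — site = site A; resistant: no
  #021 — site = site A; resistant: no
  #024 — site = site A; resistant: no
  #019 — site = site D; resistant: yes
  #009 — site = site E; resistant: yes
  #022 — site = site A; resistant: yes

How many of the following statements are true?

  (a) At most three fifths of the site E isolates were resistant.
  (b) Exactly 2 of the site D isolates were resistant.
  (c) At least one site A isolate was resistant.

1

(a) site E: |A| = 7, |A ∩ B| = 5; needs |A ∩ B| / |A| ≤ 3/5 — false.
(b) site D: |A| = 9, |A ∩ B| = 3; needs |A ∩ B| = 2 — false.
(c) site A: |A| = 7, |A ∩ B| = 1; needs A ∩ B ≠ ∅ (|A ∩ B| ≥ 1) — true.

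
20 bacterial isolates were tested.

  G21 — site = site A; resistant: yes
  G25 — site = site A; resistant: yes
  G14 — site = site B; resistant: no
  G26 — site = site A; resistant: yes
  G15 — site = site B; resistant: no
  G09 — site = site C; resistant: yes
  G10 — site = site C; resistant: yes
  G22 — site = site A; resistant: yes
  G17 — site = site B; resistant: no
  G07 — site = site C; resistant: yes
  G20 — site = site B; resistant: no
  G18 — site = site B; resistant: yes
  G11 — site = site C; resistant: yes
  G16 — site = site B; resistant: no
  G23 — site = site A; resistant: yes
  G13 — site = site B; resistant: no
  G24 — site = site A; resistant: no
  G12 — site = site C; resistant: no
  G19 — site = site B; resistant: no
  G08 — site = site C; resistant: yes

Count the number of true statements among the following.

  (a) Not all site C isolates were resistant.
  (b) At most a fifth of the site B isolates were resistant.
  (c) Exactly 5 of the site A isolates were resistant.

3

(a) site C: |A| = 6, |A ∩ B| = 5; needs A ⊄ B (|A ∖ B| ≥ 1) — true.
(b) site B: |A| = 8, |A ∩ B| = 1; needs |A ∩ B| / |A| ≤ 1/5 — true.
(c) site A: |A| = 6, |A ∩ B| = 5; needs |A ∩ B| = 5 — true.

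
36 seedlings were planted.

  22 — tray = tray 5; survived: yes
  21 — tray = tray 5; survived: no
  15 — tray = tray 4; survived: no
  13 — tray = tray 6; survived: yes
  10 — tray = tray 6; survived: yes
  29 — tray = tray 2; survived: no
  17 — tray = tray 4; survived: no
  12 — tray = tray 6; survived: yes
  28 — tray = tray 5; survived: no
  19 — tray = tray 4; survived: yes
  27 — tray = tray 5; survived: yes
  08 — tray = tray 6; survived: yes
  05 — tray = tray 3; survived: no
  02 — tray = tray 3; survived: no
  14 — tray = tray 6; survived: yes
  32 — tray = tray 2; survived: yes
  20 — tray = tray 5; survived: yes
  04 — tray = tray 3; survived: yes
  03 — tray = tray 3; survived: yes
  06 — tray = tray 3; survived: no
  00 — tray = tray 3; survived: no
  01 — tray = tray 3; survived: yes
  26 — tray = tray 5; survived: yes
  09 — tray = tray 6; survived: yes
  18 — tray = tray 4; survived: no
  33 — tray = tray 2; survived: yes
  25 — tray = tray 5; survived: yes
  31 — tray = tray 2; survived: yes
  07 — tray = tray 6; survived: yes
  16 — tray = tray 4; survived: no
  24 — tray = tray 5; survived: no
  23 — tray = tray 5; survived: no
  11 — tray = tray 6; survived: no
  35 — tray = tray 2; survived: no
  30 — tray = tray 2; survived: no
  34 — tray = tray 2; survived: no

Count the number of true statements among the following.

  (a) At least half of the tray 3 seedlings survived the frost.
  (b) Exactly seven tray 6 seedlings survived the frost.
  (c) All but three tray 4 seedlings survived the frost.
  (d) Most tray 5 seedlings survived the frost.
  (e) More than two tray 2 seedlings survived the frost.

3

(a) tray 3: |A| = 7, |A ∩ B| = 3; needs |A ∩ B| ≥ |A ∖ B| — false.
(b) tray 6: |A| = 8, |A ∩ B| = 7; needs |A ∩ B| = 7 — true.
(c) tray 4: |A| = 5, |A ∩ B| = 1; needs |A ∖ B| = 3 — false.
(d) tray 5: |A| = 9, |A ∩ B| = 5; needs |A ∩ B| > |A ∖ B| — true.
(e) tray 2: |A| = 7, |A ∩ B| = 3; needs |A ∩ B| > 2 — true.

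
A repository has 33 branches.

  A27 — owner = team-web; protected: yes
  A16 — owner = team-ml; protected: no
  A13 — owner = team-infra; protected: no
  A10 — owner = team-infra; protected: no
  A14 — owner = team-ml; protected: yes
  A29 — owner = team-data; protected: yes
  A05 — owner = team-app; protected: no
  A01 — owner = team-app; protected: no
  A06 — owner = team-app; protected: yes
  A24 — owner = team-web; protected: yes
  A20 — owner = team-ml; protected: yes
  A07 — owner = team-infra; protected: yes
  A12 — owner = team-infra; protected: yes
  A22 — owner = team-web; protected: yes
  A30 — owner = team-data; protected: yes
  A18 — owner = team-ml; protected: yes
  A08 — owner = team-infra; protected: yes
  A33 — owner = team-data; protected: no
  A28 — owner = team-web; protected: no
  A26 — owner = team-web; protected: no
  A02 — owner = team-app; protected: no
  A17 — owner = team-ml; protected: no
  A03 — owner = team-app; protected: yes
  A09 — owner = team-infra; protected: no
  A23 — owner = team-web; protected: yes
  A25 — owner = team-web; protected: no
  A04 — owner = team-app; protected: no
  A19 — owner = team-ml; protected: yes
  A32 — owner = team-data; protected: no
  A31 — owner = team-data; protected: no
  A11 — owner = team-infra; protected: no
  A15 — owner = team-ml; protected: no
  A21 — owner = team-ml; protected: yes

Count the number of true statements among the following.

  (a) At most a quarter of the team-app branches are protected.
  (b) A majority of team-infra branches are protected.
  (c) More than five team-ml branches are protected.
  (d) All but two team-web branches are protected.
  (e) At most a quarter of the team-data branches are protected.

(a) team-app: |A| = 6, |A ∩ B| = 2; needs |A ∩ B| / |A| ≤ 1/4 — false.
(b) team-infra: |A| = 7, |A ∩ B| = 3; needs |A ∩ B| > |A ∖ B| — false.
(c) team-ml: |A| = 8, |A ∩ B| = 5; needs |A ∩ B| > 5 — false.
(d) team-web: |A| = 7, |A ∩ B| = 4; needs |A ∖ B| = 2 — false.
(e) team-data: |A| = 5, |A ∩ B| = 2; needs |A ∩ B| / |A| ≤ 1/4 — false.

0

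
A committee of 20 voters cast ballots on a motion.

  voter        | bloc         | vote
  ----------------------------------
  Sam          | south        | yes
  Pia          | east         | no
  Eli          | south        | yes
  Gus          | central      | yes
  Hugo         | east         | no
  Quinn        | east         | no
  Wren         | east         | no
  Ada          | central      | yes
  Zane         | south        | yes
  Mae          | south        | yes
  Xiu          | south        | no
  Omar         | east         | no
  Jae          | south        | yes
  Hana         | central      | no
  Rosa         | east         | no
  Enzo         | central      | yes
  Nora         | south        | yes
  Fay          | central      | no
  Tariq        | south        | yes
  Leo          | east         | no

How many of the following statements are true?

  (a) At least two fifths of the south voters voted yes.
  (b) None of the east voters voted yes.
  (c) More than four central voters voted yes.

2

(a) south: |A| = 8, |A ∩ B| = 7; needs |A ∩ B| / |A| ≥ 2/5 — true.
(b) east: |A| = 7, |A ∩ B| = 0; needs A ∩ B = ∅ (|A ∩ B| = 0) — true.
(c) central: |A| = 5, |A ∩ B| = 3; needs |A ∩ B| > 4 — false.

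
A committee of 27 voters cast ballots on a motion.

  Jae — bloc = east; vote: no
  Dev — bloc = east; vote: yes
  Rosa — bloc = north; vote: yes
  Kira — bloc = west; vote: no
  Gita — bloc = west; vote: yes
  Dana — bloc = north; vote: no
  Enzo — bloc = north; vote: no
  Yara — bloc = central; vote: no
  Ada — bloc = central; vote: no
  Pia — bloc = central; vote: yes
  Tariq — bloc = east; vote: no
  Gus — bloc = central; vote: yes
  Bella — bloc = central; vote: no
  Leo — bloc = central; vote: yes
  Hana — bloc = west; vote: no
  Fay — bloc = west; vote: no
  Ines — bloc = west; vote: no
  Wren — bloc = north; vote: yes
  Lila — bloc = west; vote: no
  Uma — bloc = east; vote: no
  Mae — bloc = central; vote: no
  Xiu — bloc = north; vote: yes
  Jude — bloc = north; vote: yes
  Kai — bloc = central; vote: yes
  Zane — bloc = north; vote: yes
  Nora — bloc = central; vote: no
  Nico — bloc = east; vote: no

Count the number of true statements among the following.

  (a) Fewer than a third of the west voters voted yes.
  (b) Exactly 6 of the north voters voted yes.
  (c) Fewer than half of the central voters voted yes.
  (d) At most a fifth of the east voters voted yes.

3

(a) west: |A| = 6, |A ∩ B| = 1; needs |A ∩ B| / |A| < 1/3 — true.
(b) north: |A| = 7, |A ∩ B| = 5; needs |A ∩ B| = 6 — false.
(c) central: |A| = 9, |A ∩ B| = 4; needs |A ∩ B| < |A ∖ B| — true.
(d) east: |A| = 5, |A ∩ B| = 1; needs |A ∩ B| / |A| ≤ 1/5 — true.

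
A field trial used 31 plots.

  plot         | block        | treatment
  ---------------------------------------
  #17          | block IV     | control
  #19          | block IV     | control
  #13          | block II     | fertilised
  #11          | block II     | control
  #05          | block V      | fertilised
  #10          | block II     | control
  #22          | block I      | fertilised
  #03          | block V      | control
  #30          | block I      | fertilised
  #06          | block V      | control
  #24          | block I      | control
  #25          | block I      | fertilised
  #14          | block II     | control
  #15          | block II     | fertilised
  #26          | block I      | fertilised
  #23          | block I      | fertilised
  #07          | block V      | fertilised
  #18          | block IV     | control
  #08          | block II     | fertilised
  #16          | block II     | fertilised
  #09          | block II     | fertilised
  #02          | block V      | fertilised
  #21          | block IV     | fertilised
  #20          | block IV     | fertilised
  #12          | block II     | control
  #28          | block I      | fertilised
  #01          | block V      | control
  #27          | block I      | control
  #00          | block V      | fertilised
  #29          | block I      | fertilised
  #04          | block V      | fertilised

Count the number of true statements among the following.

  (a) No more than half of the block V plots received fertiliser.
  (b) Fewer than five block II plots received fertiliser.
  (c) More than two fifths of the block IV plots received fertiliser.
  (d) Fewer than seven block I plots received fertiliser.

(a) block V: |A| = 8, |A ∩ B| = 5; needs |A ∩ B| ≤ |A ∖ B| — false.
(b) block II: |A| = 9, |A ∩ B| = 5; needs |A ∩ B| < 5 — false.
(c) block IV: |A| = 5, |A ∩ B| = 2; needs |A ∩ B| / |A| > 2/5 — false.
(d) block I: |A| = 9, |A ∩ B| = 7; needs |A ∩ B| < 7 — false.

0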